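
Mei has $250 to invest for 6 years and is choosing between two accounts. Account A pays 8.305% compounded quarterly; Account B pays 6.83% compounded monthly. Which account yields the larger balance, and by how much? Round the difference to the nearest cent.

Account A, by $33.19

Account A growth factor: (1 + 0.0207625)^24 ≈ 1.63754395; balance ≈ 409.3860.
Account B growth factor: (1 + 0.0683/12)^72 ≈ 1.50476717; balance ≈ 376.1918.
Account A is larger by 33.1942.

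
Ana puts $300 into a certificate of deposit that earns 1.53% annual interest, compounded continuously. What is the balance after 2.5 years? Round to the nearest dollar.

$312

A = P·e^(rt) = 300·e^(0.0153·2.5) = 300·e^0.03825.
e^0.03825 ≈ 1.03899095, so A ≈ 311.6973.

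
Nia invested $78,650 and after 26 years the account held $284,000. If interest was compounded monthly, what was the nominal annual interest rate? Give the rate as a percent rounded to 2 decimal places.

4.95%

The 312-period growth factor is 284,000/78,650 = 3.61093.
r/12 = 3.61093^(1/312) − 1 ≈ 0.00412376, so r ≈ 12·0.00412376 = 4.94851%.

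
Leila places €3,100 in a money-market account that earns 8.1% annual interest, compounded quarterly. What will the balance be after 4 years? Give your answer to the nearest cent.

Growth factor = (1 + 0.02025)^16 ≈ 1.378179086.
A ≈ 3,100 × 1.378179086 ≈ 4,272.3552.

€4,272.36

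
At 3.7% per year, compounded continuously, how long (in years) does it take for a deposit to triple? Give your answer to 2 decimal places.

29.69 years

e^(0.037t) = 3, so 0.037t = ln 3 ≈ 1.0986.
t ≈ 1.0986/0.037 ≈ 29.6922.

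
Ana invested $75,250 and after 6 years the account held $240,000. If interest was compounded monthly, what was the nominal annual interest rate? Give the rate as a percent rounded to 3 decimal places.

(1 + r/12)^72 = 240,000/75,250 = 3.18937.
1 + r/12 = 3.18937^(1/72) ≈ 1.016239, so r/12 ≈ 0.0162391.
r ≈ 12·0.0162391 = 19.48692%.

19.487%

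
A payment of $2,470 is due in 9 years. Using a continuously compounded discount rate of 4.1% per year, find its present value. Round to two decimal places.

P = A·e^(−rt) = 2,470·e^(−0.369).
e^(−0.369) ≈ 0.6914254105, so P ≈ 1,707.8208.

$1,707.82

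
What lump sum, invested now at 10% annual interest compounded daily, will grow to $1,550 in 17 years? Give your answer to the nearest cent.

$283.23

Periodic rate = 10%/365 = 0.000273973; 6205 periods.
P = 1,550/(1 + 0.1/365)^6205 ≈ 1,550/5.472673018 ≈ 283.2254.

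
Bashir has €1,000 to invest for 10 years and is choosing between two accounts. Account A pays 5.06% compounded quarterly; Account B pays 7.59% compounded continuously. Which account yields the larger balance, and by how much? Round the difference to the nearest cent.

Account A growth factor: (1 + 0.01265)^40 ≈ 1.653387621; balance ≈ 1,653.3876.
Account B growth factor: e^(0.0759·10) = e^0.759 ≈ 2.136139013; balance ≈ 2,136.1390.
Account B is larger by 482.7514.

Account B, by €482.75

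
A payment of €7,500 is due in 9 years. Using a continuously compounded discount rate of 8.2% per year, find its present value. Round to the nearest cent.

€3,585.52

P = A·e^(−rt) = 7,500·e^(−0.738).
e^(−0.738) ≈ 0.4780690982, so P ≈ 3,585.5182.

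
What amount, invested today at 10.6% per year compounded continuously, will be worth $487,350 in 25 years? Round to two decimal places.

$34,431.87

P = A·e^(−rt) = 487,350·e^(−2.65).
e^(−2.65) ≈ 0.0706512130604, so P ≈ 34,431.8687.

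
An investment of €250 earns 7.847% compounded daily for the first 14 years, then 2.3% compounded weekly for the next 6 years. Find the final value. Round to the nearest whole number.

Phase 1: 250·(1 + 0.07847/365)^5110 ≈ 749.8872.
Phase 2: 749.8872·(1 + 0.023/52)^312 ≈ 860.8259.

€861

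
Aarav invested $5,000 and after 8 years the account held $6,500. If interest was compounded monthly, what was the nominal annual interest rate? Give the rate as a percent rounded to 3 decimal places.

3.284%

The 96-period growth factor is 6,500/5,000 = 1.3.
r/12 = 1.3^(1/96) − 1 ≈ 0.0027367, so r ≈ 12·0.0027367 = 3.28404%.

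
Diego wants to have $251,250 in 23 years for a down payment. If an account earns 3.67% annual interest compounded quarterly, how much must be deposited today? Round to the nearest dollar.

Growth factor = (1 + 0.009175)^92 ≈ 2.31694895618.
P = 251,250/2.31694895618 ≈ 108,440.0238.

$108,440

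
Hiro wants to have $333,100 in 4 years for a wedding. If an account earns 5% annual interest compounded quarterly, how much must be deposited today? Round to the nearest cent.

$273,057.51

Periodic rate = 5%/4 = 0.0125; 16 periods.
P = 333,100/(1 + 0.0125)^16 ≈ 333,100/1.2198895477 ≈ 273,057.5081.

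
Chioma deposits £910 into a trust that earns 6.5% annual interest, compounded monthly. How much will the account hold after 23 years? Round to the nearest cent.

Growth factor = (1 + 0.065/12)^276 ≈ 4.441382064.
A ≈ 910 × 4.441382064 ≈ 4,041.6577.

£4,041.66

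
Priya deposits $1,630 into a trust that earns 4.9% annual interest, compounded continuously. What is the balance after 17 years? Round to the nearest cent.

A = P·e^(rt) = 1,630·e^(0.049·17) = 1,630·e^0.833.
e^0.833 ≈ 2.300209027, so A ≈ 3,749.3407.

$3,749.34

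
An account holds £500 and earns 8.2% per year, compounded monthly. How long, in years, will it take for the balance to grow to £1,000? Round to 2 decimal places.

We need (1 + 0.00683333)^(12t) = 2, so 12t = ln 2 / ln 1.006833 ≈ 101.7824.
t ≈ 101.7824/12 = 8.4819 years.

8.48 years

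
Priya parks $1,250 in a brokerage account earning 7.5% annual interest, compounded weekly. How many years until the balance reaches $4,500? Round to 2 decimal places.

17.09 years

(1 + 0.00144231)^(52t) = 4,500/1,250 = 3.6.
52t·ln(1 + 0.00144231) = ln(3.6); 52t = 1.2809/0.00144127 ≈ 888.7544.
t ≈ 17.0914 years.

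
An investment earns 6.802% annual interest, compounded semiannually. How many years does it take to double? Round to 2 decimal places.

10.36 years

(1 + 0.03401)^(2t) = 2.
2t = ln 2 / ln(1 + 0.03401) ≈ 0.69315/0.0334444 ≈ 20.7253.
t ≈ 10.3627.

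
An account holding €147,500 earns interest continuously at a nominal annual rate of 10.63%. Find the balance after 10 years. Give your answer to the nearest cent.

€427,018.86

A = P·e^(rt) = 147,500·e^(0.1063·10) = 147,500·e^1.063.
e^1.063 ≈ 2.8950431039, so A ≈ 427,018.8578.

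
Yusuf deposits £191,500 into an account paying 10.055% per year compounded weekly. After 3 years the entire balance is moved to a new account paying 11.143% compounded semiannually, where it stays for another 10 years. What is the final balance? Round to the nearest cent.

Phase 1: 191,500·(1 + 0.10055/52)^156 ≈ 258,849.4298.
Phase 2: 258,849.4298·(1 + 0.055715)^20 ≈ 765,563.2141.

£765,563.21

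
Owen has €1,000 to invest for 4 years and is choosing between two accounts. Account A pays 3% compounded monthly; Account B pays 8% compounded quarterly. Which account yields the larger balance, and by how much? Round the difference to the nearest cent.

A: (1 + 0.0025)^48 ≈ 1.127328021, so 1,000 × 1.127328021 ≈ 1,127.3280.
B: (1 + 0.02)^16 ≈ 1.372785705, so 1,000 × 1.372785705 ≈ 1,372.7857.
Difference ≈ 245.4577 in favor of B.

Account B, by €245.46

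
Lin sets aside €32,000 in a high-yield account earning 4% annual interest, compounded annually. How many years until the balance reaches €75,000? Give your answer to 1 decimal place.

21.7 years

We need (1 + 0.04)^t = 2.3438, so t = ln 2.3438 / ln 1.04 ≈ 21.7169.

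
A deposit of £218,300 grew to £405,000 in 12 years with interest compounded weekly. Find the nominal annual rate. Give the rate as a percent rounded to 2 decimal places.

5.15%

(1 + r/52)^624 = 405,000/218,300 = 1.85525.
1 + r/52 = 1.85525^(1/624) ≈ 1.000991, so r/52 ≈ 0.000990902.
r ≈ 52·0.000990902 = 5.15269%.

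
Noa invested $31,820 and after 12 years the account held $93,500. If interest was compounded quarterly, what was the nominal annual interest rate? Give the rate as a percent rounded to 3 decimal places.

9.084%

(1 + r/4)^48 = 93,500/31,820 = 2.9384.
1 + r/4 = 2.9384^(1/48) ≈ 1.02271, so r/4 ≈ 0.0227096.
r ≈ 4·0.0227096 = 9.08383%.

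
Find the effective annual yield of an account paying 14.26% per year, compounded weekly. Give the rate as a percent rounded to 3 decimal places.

One year is 52 periods at 0.00274231 each: (1 + 0.00274231)^52 ≈ 1.153043.
EAR = 1.153043 − 1 ≈ 15.30433%.

15.304%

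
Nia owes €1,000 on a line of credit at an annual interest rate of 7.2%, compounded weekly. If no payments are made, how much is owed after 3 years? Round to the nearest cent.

€1,240.92

Periodic rate = 7.2%/52 = 0.00138462; periods = 52·3 = 156.
A = 1,000·(1 + 0.072/52)^156 ≈ 1,000·1.240916971 ≈ 1,240.9170.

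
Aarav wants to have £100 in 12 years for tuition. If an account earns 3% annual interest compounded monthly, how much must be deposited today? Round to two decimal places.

Growth factor = (1 + 0.0025)^144 ≈ 1.4326856.
P = 100/1.4326856 ≈ 69.7990.

£69.80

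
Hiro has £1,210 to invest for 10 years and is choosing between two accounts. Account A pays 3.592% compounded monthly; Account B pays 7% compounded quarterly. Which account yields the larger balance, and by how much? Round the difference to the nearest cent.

Account B, by £689.92

Account A growth factor: (1 + 0.03592/12)^120 ≈ 1.431415003; balance ≈ 1,732.0122.
Account B growth factor: (1 + 0.0175)^40 ≈ 2.001597343; balance ≈ 2,421.9328.
Account B is larger by 689.9206.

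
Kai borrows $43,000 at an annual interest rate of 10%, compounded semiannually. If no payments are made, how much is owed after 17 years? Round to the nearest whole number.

Periodic rate = 10%/2 = 0.05; periods = 2·17 = 34.
A = 43,000·(1 + 0.05)^34 ≈ 43,000·5.25334796914 ≈ 225,893.9627.

$225,894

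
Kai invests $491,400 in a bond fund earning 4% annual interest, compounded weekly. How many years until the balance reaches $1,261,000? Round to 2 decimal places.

(1 + 0.000769231)^(52t) = 1,261,000/491,400 = 2.5661.
52t·ln(1 + 0.000769231) = ln(2.5661); 52t = 0.9424/0.000768935 ≈ 1225.5936.
t ≈ 23.5691 years.

23.57 years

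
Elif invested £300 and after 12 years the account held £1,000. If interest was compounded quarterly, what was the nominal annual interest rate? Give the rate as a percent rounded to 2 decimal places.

(1 + r/4)^48 = 1,000/300 = 3.33333.
1 + r/4 = 3.33333^(1/48) ≈ 1.0254, so r/4 ≈ 0.0254.
r ≈ 4·0.0254 = 10.15999%.

10.16%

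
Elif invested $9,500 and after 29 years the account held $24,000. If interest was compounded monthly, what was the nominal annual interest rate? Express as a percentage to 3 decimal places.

(1 + r/12)^348 = 24,000/9,500 = 2.52632.
1 + r/12 = 2.52632^(1/348) ≈ 1.002667, so r/12 ≈ 0.00266666.
r ≈ 12·0.00266666 = 3.19999%.

3.200%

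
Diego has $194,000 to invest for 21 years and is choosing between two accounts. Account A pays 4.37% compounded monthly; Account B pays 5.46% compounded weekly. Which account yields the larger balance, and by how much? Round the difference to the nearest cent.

Account B, by $125,367.57

A: (1 + 0.0437/12)^252 ≈ 2.49935592071, so 194,000 × 2.49935592071 ≈ 484,875.0486.
B: (1 + 0.00105)^1092 ≈ 3.1455805133, so 194,000 × 3.1455805133 ≈ 610,242.6196.
Difference ≈ 125,367.5710 in favor of B.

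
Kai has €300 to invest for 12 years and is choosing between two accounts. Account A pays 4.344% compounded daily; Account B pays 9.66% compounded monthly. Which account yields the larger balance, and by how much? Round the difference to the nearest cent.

A: (1 + 0.04344/365)^4380 ≈ 1.68412979, so 300 × 1.68412979 ≈ 505.2389.
B: (1 + 0.00805)^144 ≈ 3.17262433, so 300 × 3.17262433 ≈ 951.7873.
Difference ≈ 446.5484 in favor of B.

Account B, by €446.55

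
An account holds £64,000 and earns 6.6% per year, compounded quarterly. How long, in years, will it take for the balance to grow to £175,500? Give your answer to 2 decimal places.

(1 + 0.0165)^(4t) = 175,500/64,000 = 2.7422.
4t·ln(1 + 0.0165) = ln(2.7422); 4t = 1.0088/0.0163654 ≈ 61.6397.
t ≈ 15.4099 years.

15.41 years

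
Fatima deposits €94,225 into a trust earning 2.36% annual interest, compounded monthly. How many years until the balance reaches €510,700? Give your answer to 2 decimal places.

(1 + 0.00196667)^(12t) = 510,700/94,225 = 5.42.
12t·ln(1 + 0.00196667) = ln(5.42); 12t = 1.6901/0.00196474 ≈ 860.2160.
t ≈ 71.6847 years.

71.68 years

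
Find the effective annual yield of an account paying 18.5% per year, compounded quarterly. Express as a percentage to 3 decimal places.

EAR = (1 + 18.5%/4)^4 − 1 = (1 + 0.04625)^4 − 1.
(1 + 0.04625)^4 ≈ 1.198235, so EAR ≈ 19.82347%.

19.823%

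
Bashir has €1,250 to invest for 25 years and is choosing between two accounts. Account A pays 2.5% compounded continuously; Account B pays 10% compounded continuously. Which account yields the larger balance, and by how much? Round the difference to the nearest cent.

Account B, by €12,892.81

A: e^(0.025·25) = e^0.625 ≈ 1.868245957, so 1,250 × 1.868245957 ≈ 2,335.3074.
B: e^(0.1·25) = e^2.5 ≈ 12.182493961, so 1,250 × 12.182493961 ≈ 15,228.1175.
Difference ≈ 12,892.8100 in favor of B.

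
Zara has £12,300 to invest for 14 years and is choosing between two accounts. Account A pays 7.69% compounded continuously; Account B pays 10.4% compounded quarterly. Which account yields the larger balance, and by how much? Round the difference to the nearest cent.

Account A growth factor: e^(0.0769·14) = e^1.0766 ≈ 2.9346846416; balance ≈ 36,096.6211.
Account B growth factor: (1 + 0.026)^56 ≈ 4.2097102366; balance ≈ 51,779.4359.
Account B is larger by 15,682.8148.

Account B, by £15,682.81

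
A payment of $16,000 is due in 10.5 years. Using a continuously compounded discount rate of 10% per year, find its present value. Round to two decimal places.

$5,599.00

P = A·e^(−rt) = 16,000·e^(−1.05).
e^(−1.05) ≈ 0.34993774911, so P ≈ 5,599.0040.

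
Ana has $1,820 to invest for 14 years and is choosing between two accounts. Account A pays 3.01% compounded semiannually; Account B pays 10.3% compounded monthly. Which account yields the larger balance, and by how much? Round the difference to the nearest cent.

Account A growth factor: (1 + 0.01505)^28 ≈ 1.519316293; balance ≈ 2,765.1557.
Account B growth factor: (1 + 0.103/12)^168 ≈ 4.203201945; balance ≈ 7,649.8275.
Account B is larger by 4,884.6719.

Account B, by $4,884.67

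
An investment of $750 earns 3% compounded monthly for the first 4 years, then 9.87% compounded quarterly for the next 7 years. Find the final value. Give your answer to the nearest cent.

$1,673.11

After 4 years at 3%: 750 × 1.127328021 ≈ 845.4960.
Then 7 years at 9.87%: 845.4960 × 1.978845702 ≈ 1,673.1062.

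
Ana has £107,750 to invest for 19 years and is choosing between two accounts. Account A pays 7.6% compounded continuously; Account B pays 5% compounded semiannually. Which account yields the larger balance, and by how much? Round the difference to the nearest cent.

Account A, by £181,227.96

A: e^(0.076·19) = e^1.444 ≈ 4.2376124109, so 107,750 × 4.2376124109 ≈ 456,602.7373.
B: (1 + 0.025)^38 ≈ 2.55568241608, so 107,750 × 2.55568241608 ≈ 275,374.7803.
Difference ≈ 181,227.9569 in favor of A.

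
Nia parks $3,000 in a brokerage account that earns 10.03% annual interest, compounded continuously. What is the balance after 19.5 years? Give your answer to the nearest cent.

A = P·e^(rt) = 3,000·e^(0.1003·19.5) = 3,000·e^1.95585.
e^1.95585 ≈ 7.0699259074, so A ≈ 21,209.7777.

$21,209.78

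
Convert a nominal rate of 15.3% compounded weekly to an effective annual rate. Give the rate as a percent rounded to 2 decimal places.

One year is 52 periods at 0.00294231 each: (1 + 0.00294231)^52 ≈ 1.165063.
EAR = 1.165063 − 1 ≈ 16.50632%.

16.51%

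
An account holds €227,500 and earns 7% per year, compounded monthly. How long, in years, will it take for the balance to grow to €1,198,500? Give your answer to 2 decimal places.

23.81 years

We need (1 + 0.00583333)^(12t) = 5.2681, so 12t = ln 5.2681 / ln 1.005833 ≈ 285.6887.
t ≈ 285.6887/12 = 23.8074 years.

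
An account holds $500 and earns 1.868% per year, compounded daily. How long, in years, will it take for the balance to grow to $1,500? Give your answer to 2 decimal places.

We need (1 + 0.0000511781)^(365t) = 3, so 365t = ln 3 / ln 1.000051 ≈ 21467.0100.
t ≈ 21467.0100/365 = 58.8137 years.

58.81 years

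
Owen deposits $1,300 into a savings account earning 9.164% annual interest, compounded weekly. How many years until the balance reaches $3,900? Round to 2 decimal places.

We need (1 + 0.00176231)^(52t) = 3, so 52t = ln 3 / ln 1.001762 ≈ 623.9433.
t ≈ 623.9433/52 = 11.9989 years.

12.00 years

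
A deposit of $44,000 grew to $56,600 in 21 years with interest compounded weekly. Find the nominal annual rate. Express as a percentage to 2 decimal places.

The 1092-period growth factor is 56,600/44,000 = 1.28636.
r/52 = 1.28636^(1/1092) − 1 ≈ 0.00023063, so r ≈ 52·0.00023063 = 1.19928%.

1.20%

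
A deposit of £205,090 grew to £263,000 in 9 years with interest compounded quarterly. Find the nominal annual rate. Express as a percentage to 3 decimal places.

2.773%

(1 + r/4)^36 = 263,000/205,090 = 1.28236.
1 + r/4 = 1.28236^(1/36) ≈ 1.006932, so r/4 ≈ 0.00693239.
r ≈ 4·0.00693239 = 2.77296%.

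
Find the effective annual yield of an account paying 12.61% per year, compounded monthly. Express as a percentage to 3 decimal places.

EAR = (1 + 12.61%/12)^12 − 1 = (1 + 0.0105083)^12 − 1.
(1 + 0.0105083)^12 ≈ 1.133649, so EAR ≈ 13.36495%.

13.365%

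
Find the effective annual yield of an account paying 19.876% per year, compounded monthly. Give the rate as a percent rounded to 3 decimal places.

21.790%

EAR = (1 + 19.876%/12)^12 − 1 = (1 + 0.0165633)^12 − 1.
(1 + 0.0165633)^12 ≈ 1.217905, so EAR ≈ 21.79047%.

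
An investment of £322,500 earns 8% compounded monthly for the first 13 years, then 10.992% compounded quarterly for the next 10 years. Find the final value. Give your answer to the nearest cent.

£2,689,256.12

Phase 1: 322,500·(1 + 0.08/12)^156 ≈ 909,278.8387.
Phase 2: 909,278.8387·(1 + 0.02748)^40 ≈ 2,689,256.1212.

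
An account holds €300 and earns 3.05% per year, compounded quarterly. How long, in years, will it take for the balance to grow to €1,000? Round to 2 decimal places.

We need (1 + 0.007625)^(4t) = 3.3333, so 4t = ln 3.3333 / ln 1.007625 ≈ 158.4993.
t ≈ 158.4993/4 = 39.6248 years.

39.62 years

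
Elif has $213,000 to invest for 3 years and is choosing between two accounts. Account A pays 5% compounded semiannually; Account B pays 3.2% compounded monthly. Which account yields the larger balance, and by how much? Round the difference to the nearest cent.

Account A, by $12,582.97

A: (1 + 0.025)^6 ≈ 1.15969341821, so 213,000 × 1.15969341821 ≈ 247,014.6981.
B: (1 + 0.032/12)^36 ≈ 1.1006184258, so 213,000 × 1.1006184258 ≈ 234,431.7247.
Difference ≈ 12,582.9734 in favor of A.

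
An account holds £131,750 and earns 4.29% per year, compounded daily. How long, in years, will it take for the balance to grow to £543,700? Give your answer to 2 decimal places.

33.04 years

We need (1 + 0.000117534)^(365t) = 4.1268, so 365t = ln 4.1268 / ln 1.000118 ≈ 12060.9506.
t ≈ 12060.9506/365 = 33.0437 years.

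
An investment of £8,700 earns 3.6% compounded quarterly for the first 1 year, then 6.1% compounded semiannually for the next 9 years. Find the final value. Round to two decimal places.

Phase 1: 8,700·(1 + 0.009)^4 ≈ 9,017.4536.
Phase 2: 9,017.4536·(1 + 0.0305)^18 ≈ 15,486.3064.

£15,486.31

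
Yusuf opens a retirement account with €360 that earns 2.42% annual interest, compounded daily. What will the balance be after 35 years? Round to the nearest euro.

Periodic rate = 2.42%/365 = 0.0000663014; periods = 365·35 = 12775.
A = 360·(1 + 0.0242/365)^12775 ≈ 360·2.33257294 ≈ 839.7263.

€840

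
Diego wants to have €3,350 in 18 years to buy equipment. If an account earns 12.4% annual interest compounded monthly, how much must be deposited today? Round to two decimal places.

€363.64

Growth factor = (1 + 0.124/12)^216 ≈ 9.212367106.
P = 3,350/9.212367106 ≈ 363.6416.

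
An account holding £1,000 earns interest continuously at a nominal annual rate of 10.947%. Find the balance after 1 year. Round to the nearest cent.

A = P·e^(rt) = 1,000·e^(0.10947·1) = 1,000·e^0.10947.
e^0.10947 ≈ 1.1156866, so A ≈ 1,115.6866.

£1,115.69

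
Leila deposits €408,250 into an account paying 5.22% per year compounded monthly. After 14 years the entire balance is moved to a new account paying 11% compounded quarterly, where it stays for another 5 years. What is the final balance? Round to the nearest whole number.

After 14 years at 5.22%: 408,250 × 2.073452525336 ≈ 846,486.9935.
Then 5 years at 11%: 846,486.9935 × 1.720428431286 ≈ 1,456,320.2903.

€1,456,320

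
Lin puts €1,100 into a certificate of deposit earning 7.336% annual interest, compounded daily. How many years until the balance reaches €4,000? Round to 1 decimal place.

We need (1 + 0.000200986)^(365t) = 3.6364, so 365t = ln 3.6364 / ln 1.000201 ≈ 6423.8901.
t ≈ 6423.8901/365 = 17.5997 years.

17.6 years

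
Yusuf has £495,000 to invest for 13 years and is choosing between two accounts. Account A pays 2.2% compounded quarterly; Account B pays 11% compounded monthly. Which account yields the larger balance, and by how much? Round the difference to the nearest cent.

Account B, by £1,396,650.53

Account A growth factor: (1 + 0.0055)^52 ≈ 1.33004978251; balance ≈ 658,374.6423.
Account B growth factor: (1 + 0.11/12)^156 ≈ 4.151566003115; balance ≈ 2,055,025.1715.
Account B is larger by 1,396,650.5292.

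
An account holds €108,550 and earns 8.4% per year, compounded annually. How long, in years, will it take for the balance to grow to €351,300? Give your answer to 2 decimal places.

We need (1 + 0.084)^t = 3.2363, so t = ln 3.2363 / ln 1.084 ≈ 14.5606.

14.56 years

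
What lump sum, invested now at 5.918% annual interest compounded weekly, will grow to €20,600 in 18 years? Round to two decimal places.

Growth factor = (1 + 0.05918/52)^936 ≈ 2.8997783324.
P = 20,600/2.8997783324 ≈ 7,103.9913.

€7,103.99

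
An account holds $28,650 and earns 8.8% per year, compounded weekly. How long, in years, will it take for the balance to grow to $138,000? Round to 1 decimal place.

17.9 years

We need (1 + 0.00169231)^(52t) = 4.8168, so 52t = ln 4.8168 / ln 1.001692 ≈ 929.7542.
t ≈ 929.7542/52 = 17.8799 years.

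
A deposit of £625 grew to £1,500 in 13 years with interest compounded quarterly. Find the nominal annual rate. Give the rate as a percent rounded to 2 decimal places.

The 52-period growth factor is 1,500/625 = 2.4.
r/4 = 2.4^(1/52) − 1 ≈ 0.0169785, so r ≈ 4·0.0169785 = 6.79138%.

6.79%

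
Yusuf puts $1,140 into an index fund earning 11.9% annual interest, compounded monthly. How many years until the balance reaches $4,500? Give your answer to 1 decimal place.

We need (1 + 0.00991667)^(12t) = 3.9474, so 12t = ln 3.9474 / ln 1.009917 ≈ 139.1441.
t ≈ 139.1441/12 = 11.5953 years.

11.6 years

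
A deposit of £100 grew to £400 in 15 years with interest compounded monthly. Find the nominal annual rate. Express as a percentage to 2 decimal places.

9.28%

The 180-period growth factor is 400/100 = 4.
r/12 = 4^(1/180) − 1 ≈ 0.00773137, so r ≈ 12·0.00773137 = 9.27764%.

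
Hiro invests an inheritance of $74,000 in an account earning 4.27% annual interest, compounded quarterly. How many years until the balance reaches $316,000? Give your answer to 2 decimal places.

We need (1 + 0.010675)^(4t) = 4.2703, so 4t = ln 4.2703 / ln 1.010675 ≈ 136.7130.
t ≈ 136.7130/4 = 34.1783 years.

34.18 years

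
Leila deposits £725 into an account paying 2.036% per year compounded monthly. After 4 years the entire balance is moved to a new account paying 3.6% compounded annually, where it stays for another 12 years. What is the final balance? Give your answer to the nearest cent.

Phase 1: 725·(1 + 0.02036/12)^48 ≈ 786.4606.
Phase 2: 786.4606·(1 + 0.036)^12 ≈ 1,202.2479.

£1,202.25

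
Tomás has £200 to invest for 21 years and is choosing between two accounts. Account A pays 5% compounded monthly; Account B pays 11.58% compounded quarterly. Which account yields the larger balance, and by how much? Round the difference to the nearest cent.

Account B, by £1,628.33

A: (1 + 0.05/12)^252 ≈ 2.85142411, so 200 × 2.85142411 ≈ 570.2848.
B: (1 + 0.02895)^84 ≈ 10.99306527, so 200 × 10.99306527 ≈ 2,198.6131.
Difference ≈ 1,628.3282 in favor of B.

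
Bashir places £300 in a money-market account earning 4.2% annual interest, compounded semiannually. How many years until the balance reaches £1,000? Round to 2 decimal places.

28.97 years

We need (1 + 0.021)^(2t) = 3.3333, so 2t = ln 3.3333 / ln 1.021 ≈ 57.9319.
t ≈ 57.9319/2 = 28.9660 years.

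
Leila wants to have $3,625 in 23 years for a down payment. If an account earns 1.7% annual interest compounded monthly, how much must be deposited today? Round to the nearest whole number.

Growth factor = (1 + 0.017/12)^276 ≈ 1.478049485.
P = 3,625/1.478049485 ≈ 2,452.5566.

$2,453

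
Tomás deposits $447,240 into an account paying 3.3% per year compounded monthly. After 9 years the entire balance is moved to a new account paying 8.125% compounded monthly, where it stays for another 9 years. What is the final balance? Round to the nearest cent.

Phase 1: 447,240·(1 + 0.00275)^108 ≈ 601,657.1323.
Phase 2: 601,657.1323·(1 + 0.08125/12)^108 ≈ 1,246,971.7207.

$1,246,971.72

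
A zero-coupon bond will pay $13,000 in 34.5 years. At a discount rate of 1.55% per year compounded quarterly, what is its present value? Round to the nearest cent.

Periodic rate = 1.55%/4 = 0.003875; 138 periods.
P = 13,000/(1 + 0.003875)^138 ≈ 13,000/1.7052582928 ≈ 7,623.4785.

$7,623.48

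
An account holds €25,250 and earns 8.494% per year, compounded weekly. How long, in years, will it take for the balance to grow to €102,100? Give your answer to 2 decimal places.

(1 + 0.00163346)^(52t) = 102,100/25,250 = 4.0436.
52t·ln(1 + 0.00163346) = ln(4.0436); 52t = 1.3971/0.00163213 ≈ 856.0149.
t ≈ 16.4618 years.

16.46 years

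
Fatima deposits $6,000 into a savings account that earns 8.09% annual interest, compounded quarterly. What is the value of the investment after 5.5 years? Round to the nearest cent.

Periodic rate = 8.09%/4 = 0.020225; periods = 4·5.5 = 22.
A = 6,000·(1 + 0.020225)^22 ≈ 6,000·1.553499622 ≈ 9,320.9977.

$9,321.00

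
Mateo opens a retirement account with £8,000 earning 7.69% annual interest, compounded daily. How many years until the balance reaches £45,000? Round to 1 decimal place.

(1 + 0.000210685)^(365t) = 45,000/8,000 = 5.625.
365t·ln(1 + 0.000210685) = ln(5.625); 365t = 1.7272/0.000210663 ≈ 8198.9864.
t ≈ 22.4630 years.

22.5 years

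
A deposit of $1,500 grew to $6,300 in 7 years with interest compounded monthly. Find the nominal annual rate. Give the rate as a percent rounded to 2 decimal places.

The 84-period growth factor is 6,300/1,500 = 4.2.
r/12 = 4.2^(1/84) − 1 ≈ 0.0172311, so r ≈ 12·0.0172311 = 20.67733%.

20.68%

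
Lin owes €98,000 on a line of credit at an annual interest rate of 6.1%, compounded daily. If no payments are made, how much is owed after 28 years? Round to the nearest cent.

€540,678.47

Periodic rate = 6.1%/365 = 0.000167123; periods = 365·28 = 10220.
A = 98,000·(1 + 0.061/365)^10220 ≈ 98,000·5.51712721423 ≈ 540,678.4670.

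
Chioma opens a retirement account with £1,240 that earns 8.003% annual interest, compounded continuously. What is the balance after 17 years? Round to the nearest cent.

£4,833.74

A = P·e^(rt) = 1,240·e^(0.08003·17) = 1,240·e^1.36051.
e^1.36051 ≈ 3.898180867, so A ≈ 4,833.7443.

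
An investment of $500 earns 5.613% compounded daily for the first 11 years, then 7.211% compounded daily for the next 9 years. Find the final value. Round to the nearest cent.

After 11 years at 5.613%: 500 × 1.854068717 ≈ 927.0344.
Then 9 years at 7.211%: 927.0344 × 1.913484452 ≈ 1,773.8658.

$1,773.87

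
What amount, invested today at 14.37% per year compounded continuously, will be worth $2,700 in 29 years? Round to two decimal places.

$41.83

P = A·e^(−rt) = 2,700·e^(−4.1673).
e^(−4.1673) ≈ 0.0154940376, so P ≈ 41.8339.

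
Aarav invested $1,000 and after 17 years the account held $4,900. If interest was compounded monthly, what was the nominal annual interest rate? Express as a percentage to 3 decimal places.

(1 + r/12)^204 = 4,900/1,000 = 4.9.
1 + r/12 = 4.9^(1/204) ≈ 1.007821, so r/12 ≈ 0.00782079.
r ≈ 12·0.00782079 = 9.38495%.

9.385%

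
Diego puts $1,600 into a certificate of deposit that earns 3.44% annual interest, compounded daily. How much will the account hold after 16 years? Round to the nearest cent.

$2,774.24

Periodic rate = 3.44%/365 = 0.0000942466; periods = 365·16 = 5840.
A = 1,600·(1 + 0.0344/365)^5840 ≈ 1,600·1.733901488 ≈ 2,774.2424.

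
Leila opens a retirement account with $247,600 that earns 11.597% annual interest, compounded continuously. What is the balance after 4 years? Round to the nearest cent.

A = P·e^(rt) = 247,600·e^(0.11597·4) = 247,600·e^0.46388.
e^0.46388 ≈ 1.59023213113, so A ≈ 393,741.4757.

$393,741.48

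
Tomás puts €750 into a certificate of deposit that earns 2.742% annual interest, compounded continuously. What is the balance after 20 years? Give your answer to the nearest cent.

€1,297.86

A = P·e^(rt) = 750·e^(0.02742·20) = 750·e^0.5484.
e^0.5484 ≈ 1.73048203, so A ≈ 1,297.8615.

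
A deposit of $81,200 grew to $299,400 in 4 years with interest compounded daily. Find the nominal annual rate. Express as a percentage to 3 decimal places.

The 1460-period growth factor is 299,400/81,200 = 3.68719.
r/365 = 3.68719^(1/1460) − 1 ≈ 0.000894143, so r ≈ 365·0.000894143 = 32.63621%.

32.636%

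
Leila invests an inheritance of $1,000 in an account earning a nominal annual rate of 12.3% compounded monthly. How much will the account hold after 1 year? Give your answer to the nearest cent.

$1,130.18

Growth factor = (1 + 0.01025)^12 ≈ 1.130176595.
A ≈ 1,000 × 1.130176595 ≈ 1,130.1766.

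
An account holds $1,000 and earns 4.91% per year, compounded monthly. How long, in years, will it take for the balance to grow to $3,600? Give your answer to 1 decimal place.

We need (1 + 0.00409167)^(12t) = 3.6, so 12t = ln 3.6 / ln 1.004092 ≈ 313.6992.
t ≈ 313.6992/12 = 26.1416 years.

26.1 years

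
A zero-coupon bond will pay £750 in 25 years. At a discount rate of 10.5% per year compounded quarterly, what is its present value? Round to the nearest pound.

£56

Periodic rate = 10.5%/4 = 0.02625; 100 periods.
P = 750/(1 + 0.02625)^100 ≈ 750/13.3449519 ≈ 56.2010.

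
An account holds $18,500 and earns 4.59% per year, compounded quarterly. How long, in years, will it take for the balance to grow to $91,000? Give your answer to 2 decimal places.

34.91 years

We need (1 + 0.011475)^(4t) = 4.9189, so 4t = ln 4.9189 / ln 1.011475 ≈ 139.6263.
t ≈ 139.6263/4 = 34.9066 years.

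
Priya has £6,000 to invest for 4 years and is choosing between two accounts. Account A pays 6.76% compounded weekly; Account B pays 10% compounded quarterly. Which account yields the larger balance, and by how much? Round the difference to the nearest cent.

Account A growth factor: (1 + 0.0013)^208 ≈ 1.310258429; balance ≈ 7,861.5506.
Account B growth factor: (1 + 0.025)^16 ≈ 1.484505621; balance ≈ 8,907.0337.
Account B is larger by 1,045.4831.

Account B, by £1,045.48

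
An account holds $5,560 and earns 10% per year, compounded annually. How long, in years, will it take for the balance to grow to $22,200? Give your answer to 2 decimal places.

14.53 years

(1 + 0.1)^t = 22,200/5,560 = 3.9928.
t·ln(1 + 0.1) = ln(3.9928); t = 1.3845/0.0953102 ≈ 14.5262.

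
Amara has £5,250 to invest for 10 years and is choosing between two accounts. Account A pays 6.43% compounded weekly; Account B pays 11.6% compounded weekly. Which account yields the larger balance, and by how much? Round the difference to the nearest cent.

Account A growth factor: (1 + 0.0643/52)^520 ≈ 1.901423432; balance ≈ 9,982.4730.
Account B growth factor: (1 + 0.116/52)^520 ≈ 3.1858147819; balance ≈ 16,725.5276.
Account B is larger by 6,743.0546.

Account B, by £6,743.05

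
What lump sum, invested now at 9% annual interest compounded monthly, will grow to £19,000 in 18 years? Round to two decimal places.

Periodic rate = 9%/12 = 0.0075; 216 periods.
P = 19,000/(1 + 0.0075)^216 ≈ 19,000/5.0226375554 ≈ 3,782.8730.

£3,782.87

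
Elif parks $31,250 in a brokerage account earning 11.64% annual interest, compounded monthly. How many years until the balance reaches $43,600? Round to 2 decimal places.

2.88 years

We need (1 + 0.0097)^(12t) = 1.3952, so 12t = ln 1.3952 / ln 1.0097 ≈ 34.5000.
t ≈ 34.5000/12 = 2.8750 years.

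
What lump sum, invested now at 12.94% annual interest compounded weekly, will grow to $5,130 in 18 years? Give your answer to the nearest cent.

$500.97

Growth factor = (1 + 0.1294/52)^936 ≈ 10.2400524.
P = 5,130/10.2400524 ≈ 500.9740.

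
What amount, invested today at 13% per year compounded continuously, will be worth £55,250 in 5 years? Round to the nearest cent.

£28,843.03

P = A·e^(−rt) = 55,250·e^(−0.65).
e^(−0.65) ≈ 0.52204577676, so P ≈ 28,843.0292.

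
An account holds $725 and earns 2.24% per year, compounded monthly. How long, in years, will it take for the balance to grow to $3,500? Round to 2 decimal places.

We need (1 + 0.00186667)^(12t) = 4.8276, so 12t = ln 4.8276 / ln 1.001867 ≈ 844.1869.
t ≈ 844.1869/12 = 70.3489 years.

70.35 years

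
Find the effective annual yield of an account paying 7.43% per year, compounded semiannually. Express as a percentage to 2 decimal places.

One year is 2 periods at 0.03715 each: (1 + 0.03715)^2 ≈ 1.07568.
EAR = 1.07568 − 1 ≈ 7.56801%.

7.57%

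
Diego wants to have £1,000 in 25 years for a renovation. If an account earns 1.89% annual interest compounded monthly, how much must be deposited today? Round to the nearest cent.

£623.67

Periodic rate = 1.89%/12 = 0.001575; 300 periods.
P = 1,000/(1 + 0.001575)^300 ≈ 1,000/1.60340308 ≈ 623.6735.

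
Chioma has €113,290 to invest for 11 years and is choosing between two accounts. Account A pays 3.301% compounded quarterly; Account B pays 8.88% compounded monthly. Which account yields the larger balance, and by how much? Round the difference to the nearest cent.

A: (1 + 0.0082525)^44 ≈ 1.43565316045, so 113,290 × 1.43565316045 ≈ 162,645.1465.
B: (1 + 0.0074)^132 ≈ 2.6464088539, so 113,290 × 2.6464088539 ≈ 299,811.6591.
Difference ≈ 137,166.5125 in favor of B.

Account B, by €137,166.51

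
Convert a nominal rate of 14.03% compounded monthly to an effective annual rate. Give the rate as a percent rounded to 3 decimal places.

One year is 12 periods at 0.0116917 each: (1 + 0.0116917)^12 ≈ 1.149683.
EAR = 1.149683 − 1 ≈ 14.96829%.

14.968%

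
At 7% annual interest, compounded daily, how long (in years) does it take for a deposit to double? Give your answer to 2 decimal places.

9.90 years

(1 + 0.000191781)^(365t) = 2.
365t = ln 2 / ln(1 + 0.000191781) ≈ 0.69315/0.000191762 ≈ 3614.6140.
t ≈ 9.9031.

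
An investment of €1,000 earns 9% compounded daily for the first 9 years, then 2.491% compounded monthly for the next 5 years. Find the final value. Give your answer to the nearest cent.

€2,545.48

After 9 years at 9%: 1,000 × 2.247683552 ≈ 2,247.6836.
Then 5 years at 2.491%: 2,247.6836 × 1.132492444 ≈ 2,545.4846.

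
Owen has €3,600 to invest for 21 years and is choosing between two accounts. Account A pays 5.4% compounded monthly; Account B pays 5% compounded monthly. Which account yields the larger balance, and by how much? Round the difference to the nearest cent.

Account A, by €895.48

Account A growth factor: (1 + 0.0045)^252 ≈ 3.1001674581; balance ≈ 11,160.6028.
Account B growth factor: (1 + 0.05/12)^252 ≈ 2.8514241108; balance ≈ 10,265.1268.
Account A is larger by 895.4761.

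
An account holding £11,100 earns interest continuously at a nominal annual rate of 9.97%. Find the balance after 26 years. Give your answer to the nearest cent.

£148,286.34

A = P·e^(rt) = 11,100·e^(0.0997·26) = 11,100·e^2.5922.
e^2.5922 ≈ 13.3591293824, so A ≈ 148,286.3361.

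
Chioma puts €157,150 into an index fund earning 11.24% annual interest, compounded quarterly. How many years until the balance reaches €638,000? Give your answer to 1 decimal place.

(1 + 0.0281)^(4t) = 638,000/157,150 = 4.0598.
4t·ln(1 + 0.0281) = ln(4.0598); 4t = 1.4011/0.0277124 ≈ 50.5599.
t ≈ 12.6400 years.

12.6 years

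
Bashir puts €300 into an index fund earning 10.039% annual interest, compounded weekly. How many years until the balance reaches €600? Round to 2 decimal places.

(1 + 0.00193058)^(52t) = 600/300 = 2.
52t·ln(1 + 0.00193058) = ln(2); 52t = 0.69315/0.00192872 ≈ 359.3828.
t ≈ 6.9112 years.

6.91 years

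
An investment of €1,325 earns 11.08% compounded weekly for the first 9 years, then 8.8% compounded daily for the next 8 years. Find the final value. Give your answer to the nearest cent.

€7,253.37

Phase 1: 1,325·(1 + 0.1108/52)^468 ≈ 3,587.8444.
Phase 2: 3,587.8444·(1 + 0.088/365)^2920 ≈ 7,253.3738.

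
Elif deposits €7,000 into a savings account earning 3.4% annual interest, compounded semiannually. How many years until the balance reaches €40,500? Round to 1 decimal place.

52.1 years

(1 + 0.017)^(2t) = 40,500/7,000 = 5.7857.
2t·ln(1 + 0.017) = ln(5.7857); 2t = 1.7554/0.0168571 ≈ 104.1336.
t ≈ 52.0668 years.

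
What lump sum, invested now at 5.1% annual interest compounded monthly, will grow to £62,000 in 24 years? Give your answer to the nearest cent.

Periodic rate = 5.1%/12 = 0.00425; 288 periods.
P = 62,000/(1 + 0.00425)^288 ≈ 62,000/3.391954643 ≈ 18,278.5463.

£18,278.55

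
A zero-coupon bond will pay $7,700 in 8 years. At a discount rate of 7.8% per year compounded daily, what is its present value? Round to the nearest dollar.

$4,126

Growth factor = (1 + 0.078/365)^2920 ≈ 1.866254228.
P = 7,700/1.866254228 ≈ 4,125.9116.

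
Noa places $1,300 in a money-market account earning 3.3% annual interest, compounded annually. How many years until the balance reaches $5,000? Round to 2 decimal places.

(1 + 0.033)^t = 5,000/1,300 = 3.8462.
t·ln(1 + 0.033) = ln(3.8462); t = 1.3471/0.0324672 ≈ 41.4903.

41.49 years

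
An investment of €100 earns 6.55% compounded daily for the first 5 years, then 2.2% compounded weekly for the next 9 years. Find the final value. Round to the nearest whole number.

After 5 years at 6.55%: 100 × 1.38745428 ≈ 138.7454.
Then 9 years at 2.2%: 138.7454 × 1.21891135 ≈ 169.1184.

€169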